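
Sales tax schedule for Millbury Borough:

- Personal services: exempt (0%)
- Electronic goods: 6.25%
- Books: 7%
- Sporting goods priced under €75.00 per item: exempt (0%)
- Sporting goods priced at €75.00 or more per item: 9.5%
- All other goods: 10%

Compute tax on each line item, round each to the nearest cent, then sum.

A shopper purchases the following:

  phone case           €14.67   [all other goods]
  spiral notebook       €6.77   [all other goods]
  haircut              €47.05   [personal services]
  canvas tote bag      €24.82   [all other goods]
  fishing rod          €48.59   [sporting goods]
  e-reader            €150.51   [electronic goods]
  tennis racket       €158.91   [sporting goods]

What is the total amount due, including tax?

€480.46

Phone case €14.67: all other goods → 10% → €1.47
Spiral notebook €6.77: all other goods → 10% → €0.68
Haircut €47.05: personal services → 0% → €0.00
Canvas tote bag €24.82: all other goods → 10% → €2.48
Fishing rod €48.59: sporting goods, under €75.00 → 0% → €0.00
E-reader €150.51: electronic goods → 6.25% → €9.41
Tennis racket €158.91: sporting goods, €75.00 or more → 9.5% → €15.10
Subtotal = €451.32; tax = €29.14; total due = €480.46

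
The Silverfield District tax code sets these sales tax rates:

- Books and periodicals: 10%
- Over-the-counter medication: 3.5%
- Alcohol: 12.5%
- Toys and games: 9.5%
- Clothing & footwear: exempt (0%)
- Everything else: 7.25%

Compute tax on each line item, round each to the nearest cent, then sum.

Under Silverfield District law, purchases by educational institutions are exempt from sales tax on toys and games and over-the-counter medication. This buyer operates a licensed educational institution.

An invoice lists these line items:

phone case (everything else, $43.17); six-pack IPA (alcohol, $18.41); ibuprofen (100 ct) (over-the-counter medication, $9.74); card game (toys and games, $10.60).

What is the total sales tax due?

$5.43

Phone case $43.17: everything else → 7.25% → $3.13
Six-pack IPA $18.41: alcohol → 12.5% → $2.30
Ibuprofen (100 ct) $9.74: over-the-counter medication, buyer-exempt → 0% → $0.00
Card game $10.60: toys and games, buyer-exempt → 0% → $0.00
Total tax = $3.13 + $2.30 = $5.43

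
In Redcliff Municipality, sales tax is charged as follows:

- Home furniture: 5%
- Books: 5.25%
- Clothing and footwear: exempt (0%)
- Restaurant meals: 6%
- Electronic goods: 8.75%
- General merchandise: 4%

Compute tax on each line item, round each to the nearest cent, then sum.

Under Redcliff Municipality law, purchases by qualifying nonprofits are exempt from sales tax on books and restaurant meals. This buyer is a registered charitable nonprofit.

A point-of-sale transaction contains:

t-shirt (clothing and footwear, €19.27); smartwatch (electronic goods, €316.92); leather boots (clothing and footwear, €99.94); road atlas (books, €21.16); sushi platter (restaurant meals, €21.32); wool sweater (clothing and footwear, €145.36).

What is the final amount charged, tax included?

T-shirt €19.27: clothing and footwear → 0% → €0.00
Smartwatch €316.92: electronic goods → 8.75% → €27.73
Leather boots €99.94: clothing and footwear → 0% → €0.00
Road atlas €21.16: books, buyer-exempt → 0% → €0.00
Sushi platter €21.32: restaurant meals, buyer-exempt → 0% → €0.00
Wool sweater €145.36: clothing and footwear → 0% → €0.00
Subtotal = €623.97; tax = €27.73; total due = €651.70

€651.70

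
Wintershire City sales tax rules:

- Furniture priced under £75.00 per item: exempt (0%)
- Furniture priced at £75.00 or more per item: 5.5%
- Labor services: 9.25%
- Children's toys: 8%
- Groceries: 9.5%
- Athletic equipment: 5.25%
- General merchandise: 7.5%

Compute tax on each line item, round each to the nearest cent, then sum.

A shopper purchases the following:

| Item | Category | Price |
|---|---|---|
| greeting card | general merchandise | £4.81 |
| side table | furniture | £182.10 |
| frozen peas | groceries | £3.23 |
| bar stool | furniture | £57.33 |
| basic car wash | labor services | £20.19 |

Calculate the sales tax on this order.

£12.56

Greeting card £4.81: general merchandise → 7.5% → £0.36
Side table £182.10: furniture, £75.00 or more → 5.5% → £10.02
Frozen peas £3.23: groceries → 9.5% → £0.31
Bar stool £57.33: furniture, under £75.00 → 0% → £0.00
Basic car wash £20.19: labor services → 9.25% → £1.87
Total tax = £0.36 + £10.02 + £0.31 + £1.87 = £12.56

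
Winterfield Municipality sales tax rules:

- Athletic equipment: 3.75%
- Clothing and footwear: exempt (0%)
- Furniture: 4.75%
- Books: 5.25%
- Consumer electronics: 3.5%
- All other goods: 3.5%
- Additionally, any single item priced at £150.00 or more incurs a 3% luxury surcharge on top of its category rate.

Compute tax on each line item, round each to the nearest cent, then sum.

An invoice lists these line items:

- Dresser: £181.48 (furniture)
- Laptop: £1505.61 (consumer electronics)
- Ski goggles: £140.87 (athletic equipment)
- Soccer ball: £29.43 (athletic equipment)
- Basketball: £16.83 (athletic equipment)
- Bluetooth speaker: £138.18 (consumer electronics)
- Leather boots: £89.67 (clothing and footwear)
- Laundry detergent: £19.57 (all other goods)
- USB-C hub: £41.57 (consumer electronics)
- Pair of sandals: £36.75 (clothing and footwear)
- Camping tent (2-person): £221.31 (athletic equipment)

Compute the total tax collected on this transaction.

£140.84

Dresser £181.48: furniture → 4.75% + 3% surcharge = 7.75% → £14.06
Laptop £1505.61: consumer electronics → 3.5% + 3% surcharge = 6.5% → £97.86
Ski goggles £140.87: athletic equipment → 3.75% → £5.28
Soccer ball £29.43: athletic equipment → 3.75% → £1.10
Basketball £16.83: athletic equipment → 3.75% → £0.63
Bluetooth speaker £138.18: consumer electronics → 3.5% → £4.84
Leather boots £89.67: clothing and footwear → 0% → £0.00
Laundry detergent £19.57: all other goods → 3.5% → £0.68
USB-C hub £41.57: consumer electronics → 3.5% → £1.45
Pair of sandals £36.75: clothing and footwear → 0% → £0.00
Camping tent (2-person) £221.31: athletic equipment → 3.75% + 3% surcharge = 6.75% → £14.94
Total tax = £14.06 + £97.86 + £5.28 + £1.10 + £0.63 + £4.84 + £0.68 + £1.45 + £14.94 = £140.84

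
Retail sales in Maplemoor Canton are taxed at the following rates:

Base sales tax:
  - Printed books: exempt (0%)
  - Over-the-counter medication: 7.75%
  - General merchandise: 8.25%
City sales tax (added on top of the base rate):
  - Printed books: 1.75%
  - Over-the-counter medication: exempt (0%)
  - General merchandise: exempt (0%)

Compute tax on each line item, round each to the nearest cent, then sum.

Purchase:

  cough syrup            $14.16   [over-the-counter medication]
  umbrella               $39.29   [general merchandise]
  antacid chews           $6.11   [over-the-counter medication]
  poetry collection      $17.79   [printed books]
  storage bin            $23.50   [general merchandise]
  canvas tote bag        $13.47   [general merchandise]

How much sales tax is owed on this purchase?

Cough syrup $14.16: over-the-counter medication → 7.75% + 0% city = 7.75% → $1.10
Umbrella $39.29: general merchandise → 8.25% + 0% city = 8.25% → $3.24
Antacid chews $6.11: over-the-counter medication → 7.75% + 0% city = 7.75% → $0.47
Poetry collection $17.79: printed books → 0% + 1.75% city = 1.75% → $0.31
Storage bin $23.50: general merchandise → 8.25% + 0% city = 8.25% → $1.94
Canvas tote bag $13.47: general merchandise → 8.25% + 0% city = 8.25% → $1.11
Total tax = $1.10 + $3.24 + $0.47 + $0.31 + $1.94 + $1.11 = $8.17

$8.17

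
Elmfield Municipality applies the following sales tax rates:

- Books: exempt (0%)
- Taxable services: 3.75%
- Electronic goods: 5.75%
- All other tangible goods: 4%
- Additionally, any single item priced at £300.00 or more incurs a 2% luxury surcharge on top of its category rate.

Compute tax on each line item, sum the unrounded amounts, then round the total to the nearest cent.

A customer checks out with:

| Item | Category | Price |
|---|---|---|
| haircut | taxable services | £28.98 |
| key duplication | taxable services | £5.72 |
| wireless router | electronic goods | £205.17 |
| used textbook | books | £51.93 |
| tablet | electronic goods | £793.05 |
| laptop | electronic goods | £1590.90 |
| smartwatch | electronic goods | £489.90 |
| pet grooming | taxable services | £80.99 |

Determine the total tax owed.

Haircut £28.98: taxable services → 3.75% → £1.08675
Key duplication £5.72: taxable services → 3.75% → £0.2145
Wireless router £205.17: electronic goods → 5.75% → £11.797275
Used textbook £51.93: books → 0% → £0.00
Tablet £793.05: electronic goods → 5.75% + 2% surcharge = 7.75% → £61.461375
Laptop £1590.90: electronic goods → 5.75% + 2% surcharge = 7.75% → £123.29475
Smartwatch £489.90: electronic goods → 5.75% + 2% surcharge = 7.75% → £37.96725
Pet grooming £80.99: taxable services → 3.75% → £3.037125
Unrounded tax sum = £238.859025 → £238.86

£238.86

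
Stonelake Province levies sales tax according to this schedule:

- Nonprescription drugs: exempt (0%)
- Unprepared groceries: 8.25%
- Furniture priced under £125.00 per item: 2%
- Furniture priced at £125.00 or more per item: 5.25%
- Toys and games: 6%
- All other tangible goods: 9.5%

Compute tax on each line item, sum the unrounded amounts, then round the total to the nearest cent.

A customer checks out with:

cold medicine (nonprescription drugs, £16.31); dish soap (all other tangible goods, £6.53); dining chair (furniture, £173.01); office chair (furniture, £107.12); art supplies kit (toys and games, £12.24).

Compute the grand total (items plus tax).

Cold medicine £16.31: nonprescription drugs → 0% → £0.00
Dish soap £6.53: all other tangible goods → 9.5% → £0.62035
Dining chair £173.01: furniture, £125.00 or more → 5.25% → £9.083025
Office chair £107.12: furniture, under £125.00 → 2% → £2.1424
Art supplies kit £12.24: toys and games → 6% → £0.7344
Subtotal = £315.21; unrounded tax = £12.580175 → £12.58; total due = £327.79

£327.79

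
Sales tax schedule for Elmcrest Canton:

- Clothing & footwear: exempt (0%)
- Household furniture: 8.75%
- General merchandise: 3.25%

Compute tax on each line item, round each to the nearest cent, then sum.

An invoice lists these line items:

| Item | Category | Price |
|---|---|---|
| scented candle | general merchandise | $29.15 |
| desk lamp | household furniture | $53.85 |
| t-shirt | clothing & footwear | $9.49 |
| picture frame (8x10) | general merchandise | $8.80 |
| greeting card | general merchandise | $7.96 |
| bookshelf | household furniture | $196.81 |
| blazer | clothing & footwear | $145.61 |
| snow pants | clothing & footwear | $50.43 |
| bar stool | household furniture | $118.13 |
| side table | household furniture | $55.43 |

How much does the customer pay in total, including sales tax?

$714.28

Scented candle $29.15: general merchandise → 3.25% → $0.95
Desk lamp $53.85: household furniture → 8.75% → $4.71
T-shirt $9.49: clothing & footwear → 0% → $0.00
Picture frame (8x10) $8.80: general merchandise → 3.25% → $0.29
Greeting card $7.96: general merchandise → 3.25% → $0.26
Bookshelf $196.81: household furniture → 8.75% → $17.22
Blazer $145.61: clothing & footwear → 0% → $0.00
Snow pants $50.43: clothing & footwear → 0% → $0.00
Bar stool $118.13: household furniture → 8.75% → $10.34
Side table $55.43: household furniture → 8.75% → $4.85
Subtotal = $675.66; tax = $38.62; total due = $714.28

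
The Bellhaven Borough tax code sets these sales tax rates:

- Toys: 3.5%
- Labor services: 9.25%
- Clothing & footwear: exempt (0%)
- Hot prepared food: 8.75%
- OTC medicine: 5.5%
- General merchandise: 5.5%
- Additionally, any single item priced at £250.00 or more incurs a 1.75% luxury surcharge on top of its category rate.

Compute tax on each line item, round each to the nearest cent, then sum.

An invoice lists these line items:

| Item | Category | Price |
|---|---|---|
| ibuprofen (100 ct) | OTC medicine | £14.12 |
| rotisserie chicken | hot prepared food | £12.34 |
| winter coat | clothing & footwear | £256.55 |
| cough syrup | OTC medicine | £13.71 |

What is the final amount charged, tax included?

£303.82

Ibuprofen (100 ct) £14.12: OTC medicine → 5.5% → £0.78
Rotisserie chicken £12.34: hot prepared food → 8.75% → £1.08
Winter coat £256.55: clothing & footwear → 0% + 1.75% surcharge = 1.75% → £4.49
Cough syrup £13.71: OTC medicine → 5.5% → £0.75
Subtotal = £296.72; tax = £7.10; total due = £303.82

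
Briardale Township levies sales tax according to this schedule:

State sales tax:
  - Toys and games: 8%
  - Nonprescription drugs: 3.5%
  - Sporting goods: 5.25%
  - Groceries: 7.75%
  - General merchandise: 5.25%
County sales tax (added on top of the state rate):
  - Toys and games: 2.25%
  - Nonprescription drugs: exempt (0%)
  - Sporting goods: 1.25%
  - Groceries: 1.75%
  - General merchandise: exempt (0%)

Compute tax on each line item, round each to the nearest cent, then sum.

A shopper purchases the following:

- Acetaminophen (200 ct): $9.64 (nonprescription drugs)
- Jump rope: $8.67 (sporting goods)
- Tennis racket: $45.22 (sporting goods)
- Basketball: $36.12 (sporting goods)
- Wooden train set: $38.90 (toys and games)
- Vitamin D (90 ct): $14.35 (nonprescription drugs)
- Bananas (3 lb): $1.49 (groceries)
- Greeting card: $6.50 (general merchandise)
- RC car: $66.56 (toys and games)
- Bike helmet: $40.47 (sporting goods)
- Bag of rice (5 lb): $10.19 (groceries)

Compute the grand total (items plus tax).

$299.69

Acetaminophen (200 ct) $9.64: nonprescription drugs → 3.5% + 0% county = 3.5% → $0.34
Jump rope $8.67: sporting goods → 5.25% + 1.25% county = 6.5% → $0.56
Tennis racket $45.22: sporting goods → 5.25% + 1.25% county = 6.5% → $2.94
Basketball $36.12: sporting goods → 5.25% + 1.25% county = 6.5% → $2.35
Wooden train set $38.90: toys and games → 8% + 2.25% county = 10.25% → $3.99
Vitamin D (90 ct) $14.35: nonprescription drugs → 3.5% + 0% county = 3.5% → $0.50
Bananas (3 lb) $1.49: groceries → 7.75% + 1.75% county = 9.5% → $0.14
Greeting card $6.50: general merchandise → 5.25% + 0% county = 5.25% → $0.34
RC car $66.56: toys and games → 8% + 2.25% county = 10.25% → $6.82
Bike helmet $40.47: sporting goods → 5.25% + 1.25% county = 6.5% → $2.63
Bag of rice (5 lb) $10.19: groceries → 7.75% + 1.75% county = 9.5% → $0.97
Subtotal = $278.11; tax = $21.58; total due = $299.69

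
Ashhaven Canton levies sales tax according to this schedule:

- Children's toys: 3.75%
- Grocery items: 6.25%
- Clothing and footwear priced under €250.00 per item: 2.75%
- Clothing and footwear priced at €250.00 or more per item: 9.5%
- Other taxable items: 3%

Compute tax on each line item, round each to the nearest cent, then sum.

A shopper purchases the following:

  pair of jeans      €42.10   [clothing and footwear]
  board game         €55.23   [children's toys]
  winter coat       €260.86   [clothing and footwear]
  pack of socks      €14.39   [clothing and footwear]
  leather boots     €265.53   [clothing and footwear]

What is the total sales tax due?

Pair of jeans €42.10: clothing and footwear, under €250.00 → 2.75% → €1.16
Board game €55.23: children's toys → 3.75% → €2.07
Winter coat €260.86: clothing and footwear, €250.00 or more → 9.5% → €24.78
Pack of socks €14.39: clothing and footwear, under €250.00 → 2.75% → €0.40
Leather boots €265.53: clothing and footwear, €250.00 or more → 9.5% → €25.23
Total tax = €1.16 + €2.07 + €24.78 + €0.40 + €25.23 = €53.64

€53.64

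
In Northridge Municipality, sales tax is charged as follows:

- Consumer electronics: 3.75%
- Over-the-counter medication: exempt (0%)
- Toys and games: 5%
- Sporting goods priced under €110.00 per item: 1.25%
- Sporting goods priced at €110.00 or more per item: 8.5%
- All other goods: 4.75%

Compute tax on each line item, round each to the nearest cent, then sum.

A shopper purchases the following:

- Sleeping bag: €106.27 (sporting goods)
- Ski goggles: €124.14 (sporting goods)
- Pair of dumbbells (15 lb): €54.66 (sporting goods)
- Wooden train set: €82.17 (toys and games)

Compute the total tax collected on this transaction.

€16.67

Sleeping bag €106.27: sporting goods, under €110.00 → 1.25% → €1.33
Ski goggles €124.14: sporting goods, €110.00 or more → 8.5% → €10.55
Pair of dumbbells (15 lb) €54.66: sporting goods, under €110.00 → 1.25% → €0.68
Wooden train set €82.17: toys and games → 5% → €4.11
Total tax = €1.33 + €10.55 + €0.68 + €4.11 = €16.67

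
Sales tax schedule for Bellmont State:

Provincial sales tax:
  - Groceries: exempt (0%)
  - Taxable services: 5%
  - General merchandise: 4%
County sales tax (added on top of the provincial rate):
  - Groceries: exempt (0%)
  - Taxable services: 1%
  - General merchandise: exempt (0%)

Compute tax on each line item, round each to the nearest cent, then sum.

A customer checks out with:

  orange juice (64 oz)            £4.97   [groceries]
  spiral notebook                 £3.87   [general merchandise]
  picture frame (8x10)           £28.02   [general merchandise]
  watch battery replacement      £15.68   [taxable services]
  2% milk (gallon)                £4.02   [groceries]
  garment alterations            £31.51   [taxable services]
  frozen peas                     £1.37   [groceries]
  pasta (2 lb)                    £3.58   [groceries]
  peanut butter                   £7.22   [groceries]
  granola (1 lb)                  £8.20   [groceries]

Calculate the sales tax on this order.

Orange juice (64 oz) £4.97: groceries → 0% + 0% county = 0% → £0.00
Spiral notebook £3.87: general merchandise → 4% + 0% county = 4% → £0.15
Picture frame (8x10) £28.02: general merchandise → 4% + 0% county = 4% → £1.12
Watch battery replacement £15.68: taxable services → 5% + 1% county = 6% → £0.94
2% milk (gallon) £4.02: groceries → 0% + 0% county = 0% → £0.00
Garment alterations £31.51: taxable services → 5% + 1% county = 6% → £1.89
Frozen peas £1.37: groceries → 0% + 0% county = 0% → £0.00
Pasta (2 lb) £3.58: groceries → 0% + 0% county = 0% → £0.00
Peanut butter £7.22: groceries → 0% + 0% county = 0% → £0.00
Granola (1 lb) £8.20: groceries → 0% + 0% county = 0% → £0.00
Total tax = £0.15 + £1.12 + £0.94 + £1.89 = £4.10

£4.10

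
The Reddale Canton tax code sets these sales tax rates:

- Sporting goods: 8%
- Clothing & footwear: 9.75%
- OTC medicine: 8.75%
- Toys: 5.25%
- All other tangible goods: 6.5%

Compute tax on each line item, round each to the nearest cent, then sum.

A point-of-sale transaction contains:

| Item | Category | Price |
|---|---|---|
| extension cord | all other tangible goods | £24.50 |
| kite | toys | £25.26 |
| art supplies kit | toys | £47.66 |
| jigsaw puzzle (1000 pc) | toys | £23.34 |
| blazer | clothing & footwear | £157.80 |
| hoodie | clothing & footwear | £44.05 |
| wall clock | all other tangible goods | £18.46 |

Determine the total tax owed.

£27.53

Extension cord £24.50: all other tangible goods → 6.5% → £1.59
Kite £25.26: toys → 5.25% → £1.33
Art supplies kit £47.66: toys → 5.25% → £2.50
Jigsaw puzzle (1000 pc) £23.34: toys → 5.25% → £1.23
Blazer £157.80: clothing & footwear → 9.75% → £15.39
Hoodie £44.05: clothing & footwear → 9.75% → £4.29
Wall clock £18.46: all other tangible goods → 6.5% → £1.20
Total tax = £1.59 + £1.33 + £2.50 + £1.23 + £15.39 + £4.29 + £1.20 = £27.53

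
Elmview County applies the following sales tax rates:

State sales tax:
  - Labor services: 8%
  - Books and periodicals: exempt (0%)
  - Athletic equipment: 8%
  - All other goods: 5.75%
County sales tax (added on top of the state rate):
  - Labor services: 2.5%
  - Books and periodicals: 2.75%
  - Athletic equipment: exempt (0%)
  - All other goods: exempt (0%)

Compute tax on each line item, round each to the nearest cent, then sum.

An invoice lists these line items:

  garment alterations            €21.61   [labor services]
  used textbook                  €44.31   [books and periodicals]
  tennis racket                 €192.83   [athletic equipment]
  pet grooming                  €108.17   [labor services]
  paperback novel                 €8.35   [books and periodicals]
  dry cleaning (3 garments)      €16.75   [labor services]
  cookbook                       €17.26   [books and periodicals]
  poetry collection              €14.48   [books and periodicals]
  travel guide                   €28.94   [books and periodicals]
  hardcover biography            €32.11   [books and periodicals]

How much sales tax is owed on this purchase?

Garment alterations €21.61: labor services → 8% + 2.5% county = 10.5% → €2.27
Used textbook €44.31: books and periodicals → 0% + 2.75% county = 2.75% → €1.22
Tennis racket €192.83: athletic equipment → 8% + 0% county = 8% → €15.43
Pet grooming €108.17: labor services → 8% + 2.5% county = 10.5% → €11.36
Paperback novel €8.35: books and periodicals → 0% + 2.75% county = 2.75% → €0.23
Dry cleaning (3 garments) €16.75: labor services → 8% + 2.5% county = 10.5% → €1.76
Cookbook €17.26: books and periodicals → 0% + 2.75% county = 2.75% → €0.47
Poetry collection €14.48: books and periodicals → 0% + 2.75% county = 2.75% → €0.40
Travel guide €28.94: books and periodicals → 0% + 2.75% county = 2.75% → €0.80
Hardcover biography €32.11: books and periodicals → 0% + 2.75% county = 2.75% → €0.88
Total tax = €2.27 + €1.22 + €15.43 + €11.36 + €0.23 + €1.76 + €0.47 + €0.40 + €0.80 + €0.88 = €34.82

€34.82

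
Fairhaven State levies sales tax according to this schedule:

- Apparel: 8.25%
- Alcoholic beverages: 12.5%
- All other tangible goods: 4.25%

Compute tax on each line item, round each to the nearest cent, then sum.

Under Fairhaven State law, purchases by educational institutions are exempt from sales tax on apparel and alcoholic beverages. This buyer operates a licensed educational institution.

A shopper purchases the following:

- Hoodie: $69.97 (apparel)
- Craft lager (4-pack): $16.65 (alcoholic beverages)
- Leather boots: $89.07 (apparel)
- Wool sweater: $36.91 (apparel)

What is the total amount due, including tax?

Hoodie $69.97: apparel, buyer-exempt → 0% → $0.00
Craft lager (4-pack) $16.65: alcoholic beverages, buyer-exempt → 0% → $0.00
Leather boots $89.07: apparel, buyer-exempt → 0% → $0.00
Wool sweater $36.91: apparel, buyer-exempt → 0% → $0.00
Subtotal = $212.60; tax = $0.00; total due = $212.60

$212.60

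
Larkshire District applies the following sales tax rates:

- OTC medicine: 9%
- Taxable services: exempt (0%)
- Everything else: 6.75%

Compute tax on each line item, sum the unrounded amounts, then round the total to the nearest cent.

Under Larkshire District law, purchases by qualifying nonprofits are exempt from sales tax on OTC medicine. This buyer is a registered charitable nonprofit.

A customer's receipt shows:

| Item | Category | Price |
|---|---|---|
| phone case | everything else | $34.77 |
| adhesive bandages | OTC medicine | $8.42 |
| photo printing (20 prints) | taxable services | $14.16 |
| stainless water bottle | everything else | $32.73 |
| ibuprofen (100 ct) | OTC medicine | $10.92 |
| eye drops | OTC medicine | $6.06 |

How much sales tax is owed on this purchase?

Phone case $34.77: everything else → 6.75% → $2.346975
Adhesive bandages $8.42: OTC medicine, buyer-exempt → 0% → $0.00
Photo printing (20 prints) $14.16: taxable services → 0% → $0.00
Stainless water bottle $32.73: everything else → 6.75% → $2.209275
Ibuprofen (100 ct) $10.92: OTC medicine, buyer-exempt → 0% → $0.00
Eye drops $6.06: OTC medicine, buyer-exempt → 0% → $0.00
Unrounded tax sum = $4.55625 → $4.56

$4.56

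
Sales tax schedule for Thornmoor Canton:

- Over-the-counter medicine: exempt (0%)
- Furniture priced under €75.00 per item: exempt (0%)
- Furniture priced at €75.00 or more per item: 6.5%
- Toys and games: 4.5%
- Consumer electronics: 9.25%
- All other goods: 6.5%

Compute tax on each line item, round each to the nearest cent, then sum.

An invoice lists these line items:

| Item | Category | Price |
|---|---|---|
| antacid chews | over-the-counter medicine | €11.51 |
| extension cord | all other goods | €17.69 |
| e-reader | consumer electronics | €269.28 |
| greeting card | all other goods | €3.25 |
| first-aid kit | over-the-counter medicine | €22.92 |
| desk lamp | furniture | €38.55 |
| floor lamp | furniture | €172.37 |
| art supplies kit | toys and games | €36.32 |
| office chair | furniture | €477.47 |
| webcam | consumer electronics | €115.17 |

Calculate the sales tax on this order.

Antacid chews €11.51: over-the-counter medicine → 0% → €0.00
Extension cord €17.69: all other goods → 6.5% → €1.15
E-reader €269.28: consumer electronics → 9.25% → €24.91
Greeting card €3.25: all other goods → 6.5% → €0.21
First-aid kit €22.92: over-the-counter medicine → 0% → €0.00
Desk lamp €38.55: furniture, under €75.00 → 0% → €0.00
Floor lamp €172.37: furniture, €75.00 or more → 6.5% → €11.20
Art supplies kit €36.32: toys and games → 4.5% → €1.63
Office chair €477.47: furniture, €75.00 or more → 6.5% → €31.04
Webcam €115.17: consumer electronics → 9.25% → €10.65
Total tax = €1.15 + €24.91 + €0.21 + €11.20 + €1.63 + €31.04 + €10.65 = €80.79

€80.79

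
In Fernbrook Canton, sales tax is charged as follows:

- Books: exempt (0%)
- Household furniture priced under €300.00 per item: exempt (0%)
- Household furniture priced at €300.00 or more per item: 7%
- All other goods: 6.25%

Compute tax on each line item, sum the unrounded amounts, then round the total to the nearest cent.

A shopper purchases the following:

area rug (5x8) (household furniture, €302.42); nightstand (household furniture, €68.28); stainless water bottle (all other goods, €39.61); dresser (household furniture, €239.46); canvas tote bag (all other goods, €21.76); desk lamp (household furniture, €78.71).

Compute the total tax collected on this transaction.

Area rug (5x8) €302.42: household furniture, €300.00 or more → 7% → €21.1694
Nightstand €68.28: household furniture, under €300.00 → 0% → €0.00
Stainless water bottle €39.61: all other goods → 6.25% → €2.475625
Dresser €239.46: household furniture, under €300.00 → 0% → €0.00
Canvas tote bag €21.76: all other goods → 6.25% → €1.36
Desk lamp €78.71: household furniture, under €300.00 → 0% → €0.00
Unrounded tax sum = €25.005025 → €25.01

€25.01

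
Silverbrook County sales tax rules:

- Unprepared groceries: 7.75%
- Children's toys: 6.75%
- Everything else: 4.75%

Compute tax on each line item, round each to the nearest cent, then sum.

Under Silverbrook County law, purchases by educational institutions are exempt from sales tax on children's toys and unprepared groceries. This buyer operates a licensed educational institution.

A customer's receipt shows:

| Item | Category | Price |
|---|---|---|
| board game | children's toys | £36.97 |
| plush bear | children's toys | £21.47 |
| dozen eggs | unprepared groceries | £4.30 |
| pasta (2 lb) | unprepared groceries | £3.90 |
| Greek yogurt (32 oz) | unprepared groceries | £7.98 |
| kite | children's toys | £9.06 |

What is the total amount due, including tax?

£83.68

Board game £36.97: children's toys, buyer-exempt → 0% → £0.00
Plush bear £21.47: children's toys, buyer-exempt → 0% → £0.00
Dozen eggs £4.30: unprepared groceries, buyer-exempt → 0% → £0.00
Pasta (2 lb) £3.90: unprepared groceries, buyer-exempt → 0% → £0.00
Greek yogurt (32 oz) £7.98: unprepared groceries, buyer-exempt → 0% → £0.00
Kite £9.06: children's toys, buyer-exempt → 0% → £0.00
Subtotal = £83.68; tax = £0.00; total due = £83.68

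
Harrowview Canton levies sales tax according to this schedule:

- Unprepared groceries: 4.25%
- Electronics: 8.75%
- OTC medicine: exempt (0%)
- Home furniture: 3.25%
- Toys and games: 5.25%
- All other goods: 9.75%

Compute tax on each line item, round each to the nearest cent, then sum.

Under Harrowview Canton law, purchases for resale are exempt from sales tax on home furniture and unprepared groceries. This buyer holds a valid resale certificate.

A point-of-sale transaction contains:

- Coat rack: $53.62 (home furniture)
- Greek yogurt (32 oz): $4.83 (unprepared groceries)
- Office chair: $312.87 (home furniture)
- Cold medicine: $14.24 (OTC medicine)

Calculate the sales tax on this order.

Coat rack $53.62: home furniture, buyer-exempt → 0% → $0.00
Greek yogurt (32 oz) $4.83: unprepared groceries, buyer-exempt → 0% → $0.00
Office chair $312.87: home furniture, buyer-exempt → 0% → $0.00
Cold medicine $14.24: OTC medicine → 0% → $0.00
Total tax = $0.00

$0.00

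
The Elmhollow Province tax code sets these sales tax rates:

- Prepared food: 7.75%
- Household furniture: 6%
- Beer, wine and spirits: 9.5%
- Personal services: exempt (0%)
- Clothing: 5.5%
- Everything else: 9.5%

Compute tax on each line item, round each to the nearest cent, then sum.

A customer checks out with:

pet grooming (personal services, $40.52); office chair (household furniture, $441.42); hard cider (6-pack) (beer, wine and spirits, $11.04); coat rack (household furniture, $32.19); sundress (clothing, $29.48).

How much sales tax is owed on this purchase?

$31.09

Pet grooming $40.52: personal services → 0% → $0.00
Office chair $441.42: household furniture → 6% → $26.49
Hard cider (6-pack) $11.04: beer, wine and spirits → 9.5% → $1.05
Coat rack $32.19: household furniture → 6% → $1.93
Sundress $29.48: clothing → 5.5% → $1.62
Total tax = $26.49 + $1.05 + $1.93 + $1.62 = $31.09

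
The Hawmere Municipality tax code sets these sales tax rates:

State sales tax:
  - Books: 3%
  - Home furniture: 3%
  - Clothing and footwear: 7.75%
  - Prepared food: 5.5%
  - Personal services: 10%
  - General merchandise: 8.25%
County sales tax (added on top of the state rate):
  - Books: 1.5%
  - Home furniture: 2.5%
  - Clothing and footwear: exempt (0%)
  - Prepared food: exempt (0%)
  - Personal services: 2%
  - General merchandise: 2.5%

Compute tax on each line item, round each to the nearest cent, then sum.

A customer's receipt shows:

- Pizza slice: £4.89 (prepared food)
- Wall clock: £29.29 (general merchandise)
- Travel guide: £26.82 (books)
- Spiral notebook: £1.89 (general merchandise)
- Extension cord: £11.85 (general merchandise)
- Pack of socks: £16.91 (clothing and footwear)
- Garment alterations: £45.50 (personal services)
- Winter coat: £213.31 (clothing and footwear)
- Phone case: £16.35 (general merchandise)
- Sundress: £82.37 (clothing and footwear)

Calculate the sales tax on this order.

Pizza slice £4.89: prepared food → 5.5% + 0% county = 5.5% → £0.27
Wall clock £29.29: general merchandise → 8.25% + 2.5% county = 10.75% → £3.15
Travel guide £26.82: books → 3% + 1.5% county = 4.5% → £1.21
Spiral notebook £1.89: general merchandise → 8.25% + 2.5% county = 10.75% → £0.20
Extension cord £11.85: general merchandise → 8.25% + 2.5% county = 10.75% → £1.27
Pack of socks £16.91: clothing and footwear → 7.75% + 0% county = 7.75% → £1.31
Garment alterations £45.50: personal services → 10% + 2% county = 12% → £5.46
Winter coat £213.31: clothing and footwear → 7.75% + 0% county = 7.75% → £16.53
Phone case £16.35: general merchandise → 8.25% + 2.5% county = 10.75% → £1.76
Sundress £82.37: clothing and footwear → 7.75% + 0% county = 7.75% → £6.38
Total tax = £0.27 + £3.15 + £1.21 + £0.20 + £1.27 + £1.31 + £5.46 + £16.53 + £1.76 + £6.38 = £37.54

£37.54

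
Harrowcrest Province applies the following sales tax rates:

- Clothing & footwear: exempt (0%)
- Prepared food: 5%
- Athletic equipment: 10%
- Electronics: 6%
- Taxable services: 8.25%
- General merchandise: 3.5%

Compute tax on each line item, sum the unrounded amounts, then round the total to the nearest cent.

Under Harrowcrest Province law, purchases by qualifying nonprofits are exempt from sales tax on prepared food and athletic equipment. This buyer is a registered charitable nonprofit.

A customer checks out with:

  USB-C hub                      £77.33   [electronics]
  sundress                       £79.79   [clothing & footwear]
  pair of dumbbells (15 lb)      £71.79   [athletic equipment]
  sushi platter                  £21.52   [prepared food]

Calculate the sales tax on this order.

USB-C hub £77.33: electronics → 6% → £4.6398
Sundress £79.79: clothing & footwear → 0% → £0.00
Pair of dumbbells (15 lb) £71.79: athletic equipment, buyer-exempt → 0% → £0.00
Sushi platter £21.52: prepared food, buyer-exempt → 0% → £0.00
Unrounded tax sum = £4.6398 → £4.64

£4.64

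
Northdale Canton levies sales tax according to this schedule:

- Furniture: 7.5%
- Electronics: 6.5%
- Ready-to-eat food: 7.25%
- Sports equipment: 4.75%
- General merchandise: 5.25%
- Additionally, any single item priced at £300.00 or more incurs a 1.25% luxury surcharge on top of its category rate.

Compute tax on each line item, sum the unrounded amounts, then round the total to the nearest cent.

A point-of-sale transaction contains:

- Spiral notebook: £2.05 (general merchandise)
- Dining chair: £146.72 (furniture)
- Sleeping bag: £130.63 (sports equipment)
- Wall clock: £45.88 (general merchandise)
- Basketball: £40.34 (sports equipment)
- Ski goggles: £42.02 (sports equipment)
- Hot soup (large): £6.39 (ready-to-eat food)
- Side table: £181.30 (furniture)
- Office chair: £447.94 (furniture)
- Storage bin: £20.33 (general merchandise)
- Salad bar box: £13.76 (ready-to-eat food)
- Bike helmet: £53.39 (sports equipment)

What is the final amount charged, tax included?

Spiral notebook £2.05: general merchandise → 5.25% → £0.107625
Dining chair £146.72: furniture → 7.5% → £11.004
Sleeping bag £130.63: sports equipment → 4.75% → £6.204925
Wall clock £45.88: general merchandise → 5.25% → £2.4087
Basketball £40.34: sports equipment → 4.75% → £1.91615
Ski goggles £42.02: sports equipment → 4.75% → £1.99595
Hot soup (large) £6.39: ready-to-eat food → 7.25% → £0.463275
Side table £181.30: furniture → 7.5% → £13.5975
Office chair £447.94: furniture → 7.5% + 1.25% surcharge = 8.75% → £39.19475
Storage bin £20.33: general merchandise → 5.25% → £1.067325
Salad bar box £13.76: ready-to-eat food → 7.25% → £0.9976
Bike helmet £53.39: sports equipment → 4.75% → £2.536025
Subtotal = £1130.75; unrounded tax = £81.493825 → £81.49; total due = £1212.24

£1212.24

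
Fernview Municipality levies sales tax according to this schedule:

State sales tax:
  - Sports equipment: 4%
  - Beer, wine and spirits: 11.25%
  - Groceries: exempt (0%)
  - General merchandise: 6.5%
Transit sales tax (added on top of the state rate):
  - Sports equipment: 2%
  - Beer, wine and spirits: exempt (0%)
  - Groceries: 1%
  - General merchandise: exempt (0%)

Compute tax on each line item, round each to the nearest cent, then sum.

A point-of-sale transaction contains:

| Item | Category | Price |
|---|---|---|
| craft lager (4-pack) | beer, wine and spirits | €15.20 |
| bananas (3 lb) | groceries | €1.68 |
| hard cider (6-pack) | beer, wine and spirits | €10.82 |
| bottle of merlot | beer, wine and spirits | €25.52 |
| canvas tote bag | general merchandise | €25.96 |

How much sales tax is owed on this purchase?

Craft lager (4-pack) €15.20: beer, wine and spirits → 11.25% + 0% transit = 11.25% → €1.71
Bananas (3 lb) €1.68: groceries → 0% + 1% transit = 1% → €0.02
Hard cider (6-pack) €10.82: beer, wine and spirits → 11.25% + 0% transit = 11.25% → €1.22
Bottle of merlot €25.52: beer, wine and spirits → 11.25% + 0% transit = 11.25% → €2.87
Canvas tote bag €25.96: general merchandise → 6.5% + 0% transit = 6.5% → €1.69
Total tax = €1.71 + €0.02 + €1.22 + €2.87 + €1.69 = €7.51

€7.51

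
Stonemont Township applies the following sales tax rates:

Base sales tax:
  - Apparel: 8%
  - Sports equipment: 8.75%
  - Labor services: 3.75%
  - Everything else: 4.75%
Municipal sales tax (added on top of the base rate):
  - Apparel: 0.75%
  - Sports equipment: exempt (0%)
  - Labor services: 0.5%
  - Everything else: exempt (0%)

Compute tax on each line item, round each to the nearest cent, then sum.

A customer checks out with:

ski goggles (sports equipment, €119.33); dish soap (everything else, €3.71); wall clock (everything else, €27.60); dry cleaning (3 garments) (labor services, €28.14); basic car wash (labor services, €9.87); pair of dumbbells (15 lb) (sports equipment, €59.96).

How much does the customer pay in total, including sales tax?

Ski goggles €119.33: sports equipment → 8.75% + 0% municipal = 8.75% → €10.44
Dish soap €3.71: everything else → 4.75% + 0% municipal = 4.75% → €0.18
Wall clock €27.60: everything else → 4.75% + 0% municipal = 4.75% → €1.31
Dry cleaning (3 garments) €28.14: labor services → 3.75% + 0.5% municipal = 4.25% → €1.20
Basic car wash €9.87: labor services → 3.75% + 0.5% municipal = 4.25% → €0.42
Pair of dumbbells (15 lb) €59.96: sports equipment → 8.75% + 0% municipal = 8.75% → €5.25
Subtotal = €248.61; tax = €18.80; total due = €267.41

€267.41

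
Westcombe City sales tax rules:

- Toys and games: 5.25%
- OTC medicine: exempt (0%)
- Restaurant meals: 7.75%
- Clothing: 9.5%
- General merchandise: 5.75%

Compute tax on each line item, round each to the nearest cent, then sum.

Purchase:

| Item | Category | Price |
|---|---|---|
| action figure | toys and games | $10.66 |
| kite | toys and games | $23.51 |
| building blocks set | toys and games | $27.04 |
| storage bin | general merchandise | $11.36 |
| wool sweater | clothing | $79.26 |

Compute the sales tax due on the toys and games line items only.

Action figure $10.66: toys and games → 5.25% → $0.56
Kite $23.51: toys and games → 5.25% → $1.23
Building blocks set $27.04: toys and games → 5.25% → $1.42
Tax on toys and games = $0.56 + $1.23 + $1.42 = $3.21

$3.21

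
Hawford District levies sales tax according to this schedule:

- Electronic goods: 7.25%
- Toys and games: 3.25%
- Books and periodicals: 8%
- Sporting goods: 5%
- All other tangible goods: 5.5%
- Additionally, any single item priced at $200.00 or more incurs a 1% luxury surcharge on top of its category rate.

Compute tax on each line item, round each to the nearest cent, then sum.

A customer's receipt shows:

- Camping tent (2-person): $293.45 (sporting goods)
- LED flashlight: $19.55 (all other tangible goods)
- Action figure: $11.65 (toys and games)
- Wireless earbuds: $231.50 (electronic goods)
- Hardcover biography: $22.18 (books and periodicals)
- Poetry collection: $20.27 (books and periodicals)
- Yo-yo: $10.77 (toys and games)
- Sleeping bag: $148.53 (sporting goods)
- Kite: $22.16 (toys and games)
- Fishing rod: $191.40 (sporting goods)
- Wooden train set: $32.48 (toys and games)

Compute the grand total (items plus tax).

Camping tent (2-person) $293.45: sporting goods → 5% + 1% surcharge = 6% → $17.61
LED flashlight $19.55: all other tangible goods → 5.5% → $1.08
Action figure $11.65: toys and games → 3.25% → $0.38
Wireless earbuds $231.50: electronic goods → 7.25% + 1% surcharge = 8.25% → $19.10
Hardcover biography $22.18: books and periodicals → 8% → $1.77
Poetry collection $20.27: books and periodicals → 8% → $1.62
Yo-yo $10.77: toys and games → 3.25% → $0.35
Sleeping bag $148.53: sporting goods → 5% → $7.43
Kite $22.16: toys and games → 3.25% → $0.72
Fishing rod $191.40: sporting goods → 5% → $9.57
Wooden train set $32.48: toys and games → 3.25% → $1.06
Subtotal = $1003.94; tax = $60.69; total due = $1064.63

$1064.63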